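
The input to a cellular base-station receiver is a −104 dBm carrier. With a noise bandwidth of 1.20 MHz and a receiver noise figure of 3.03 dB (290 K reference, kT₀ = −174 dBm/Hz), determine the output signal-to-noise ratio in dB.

6.2 dB

Noise floor: N = −174 + 10 log₁₀(B) + NF
10 log₁₀(1.20×10⁶) = 60.79 dB
N = −174 + 60.79 + 3.03 = −110.18 dBm
SNR = P_sig − N = −104 − (−110.18) = 6.18 dB → 6.2 dB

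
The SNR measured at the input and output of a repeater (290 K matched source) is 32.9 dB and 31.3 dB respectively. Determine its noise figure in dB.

NF (dB) = SNR_in(dB) − SNR_out(dB) when the source is at T₀
NF = 32.9 − 31.3 = 1.6 dB

1.6 dB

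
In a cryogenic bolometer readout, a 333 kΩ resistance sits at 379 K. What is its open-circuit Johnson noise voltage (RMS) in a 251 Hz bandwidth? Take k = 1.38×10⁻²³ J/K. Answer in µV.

1.32 µV

V_n = √(4kTRB)
4kTRB = 4 × 1.38×10⁻²³ × 379 × 3.33×10⁵ × 2.51×10² = 1.75×10⁻¹² V²
V_n = √(1.75×10⁻¹²) = 1.32×10⁻⁶ V = 1.32 µV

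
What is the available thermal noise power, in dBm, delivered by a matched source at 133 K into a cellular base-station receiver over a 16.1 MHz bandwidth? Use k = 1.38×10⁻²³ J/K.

P_n = kTB = 1.38×10⁻²³ × 133 × 1.61×10⁷ = 2.95×10⁻¹⁴ W
In dBm: 10 log₁₀(2.95×10⁻¹⁴ / 10⁻³) = −105.3 dBm

−105.3 dBm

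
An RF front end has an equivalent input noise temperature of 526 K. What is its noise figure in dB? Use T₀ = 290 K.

4.49 dB

F = 1 + T_e/T₀ = 1 + 526/290 = 2.81379
NF = 10 log₁₀(2.81379) = 4.49 dB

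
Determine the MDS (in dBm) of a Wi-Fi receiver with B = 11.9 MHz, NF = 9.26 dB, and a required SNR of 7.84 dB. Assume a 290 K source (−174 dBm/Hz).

−86.1 dBm

Sensitivity = −174 + 10 log₁₀(B) + NF + SNR_min
= −174 + 70.76 + 9.26 + 7.84
= −86.14 dBm → −86.1 dBm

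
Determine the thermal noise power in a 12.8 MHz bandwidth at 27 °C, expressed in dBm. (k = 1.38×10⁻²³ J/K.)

T = 27 °C + 273.15 = 300.15 K
P_n = kTB = 1.38×10⁻²³ × 300.15 × 1.28×10⁷ = 5.30×10⁻¹⁴ W
In dBm: 10 log₁₀(5.30×10⁻¹⁴ / 10⁻³) = −102.8 dBm

−102.8 dBm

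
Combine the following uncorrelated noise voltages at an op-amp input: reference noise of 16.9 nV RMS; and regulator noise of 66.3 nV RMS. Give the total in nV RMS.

Uncorrelated sources add in power (mean-square): V_tot = √(ΣV_i²)
V_tot = √[(1.69×10⁻⁸)² + (6.63×10⁻⁸)²] = 6.84×10⁻⁸ V = 68.4 nV

68.4 nV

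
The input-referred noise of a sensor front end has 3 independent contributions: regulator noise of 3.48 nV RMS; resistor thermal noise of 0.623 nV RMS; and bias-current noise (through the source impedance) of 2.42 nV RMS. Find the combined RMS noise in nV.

4.28 nV

Uncorrelated sources add in power (mean-square): V_tot = √(ΣV_i²)
V_tot = √[(3.48×10⁻⁹)² + (6.23×10⁻¹⁰)² + (2.42×10⁻⁹)²] = 4.28×10⁻⁹ V = 4.28 nV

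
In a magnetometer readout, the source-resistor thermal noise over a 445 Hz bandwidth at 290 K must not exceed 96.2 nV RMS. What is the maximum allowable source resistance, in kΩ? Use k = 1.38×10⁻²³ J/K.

Johnson–Nyquist: V_n = √(4kTRB) ⇒ R = V_n² / (4kTB)
4kTB = 4 × 1.38×10⁻²³ × 290 × 4.45×10² = 7.12×10⁻¹⁸
R = (9.62×10⁻⁸)² / 7.12×10⁻¹⁸ = 1.30×10³ Ω = 1.30 kΩ

1.30 kΩ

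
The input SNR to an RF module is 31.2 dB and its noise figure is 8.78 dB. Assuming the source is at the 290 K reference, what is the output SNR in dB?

By definition F = SNR_in/SNR_out, so in dB: SNR_out = SNR_in − NF
SNR_out = 31.2 − 8.78 = 22.42 dB

22.42 dB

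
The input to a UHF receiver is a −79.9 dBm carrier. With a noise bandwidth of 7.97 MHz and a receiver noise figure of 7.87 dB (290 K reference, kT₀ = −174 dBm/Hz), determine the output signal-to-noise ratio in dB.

Noise floor: N = −174 + 10 log₁₀(B) + NF
10 log₁₀(7.97×10⁶) = 69.01 dB
N = −174 + 69.01 + 7.87 = −97.12 dBm
SNR = P_sig − N = −79.9 − (−97.12) = 17.22 dB → 17.2 dB

17.2 dB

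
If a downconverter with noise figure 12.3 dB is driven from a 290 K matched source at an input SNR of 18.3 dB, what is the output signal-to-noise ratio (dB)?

By definition F = SNR_in/SNR_out, so in dB: SNR_out = SNR_in − NF
SNR_out = 18.3 − 12.3 = 6.0 dB

6.0 dB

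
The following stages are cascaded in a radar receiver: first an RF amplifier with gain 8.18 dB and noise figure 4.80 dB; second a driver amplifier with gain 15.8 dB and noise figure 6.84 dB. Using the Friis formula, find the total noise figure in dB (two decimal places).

Convert to linear (a loss of L dB is a gain of −L dB): F_i = 10^(NF_i/10), G_i = 10^(G_i,dB/10)
  Stage 1: F_1 = 10^(4.80/10) = 3.020, G_1 = 10^(8.18/10) = 6.577
  Stage 2: F_2 = 10^(6.84/10) = 4.831, G_2 = 10^(15.8/10) = 38.02
Friis cascade:
  F = 3.020 + (4.831 − 1)/6.577 = 3.602
NF = 10 log₁₀(3.602) = 5.57 dB

5.57 dB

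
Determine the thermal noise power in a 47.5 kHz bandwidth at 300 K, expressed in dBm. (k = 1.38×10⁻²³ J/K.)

P_n = kTB = 1.38×10⁻²³ × 300 × 4.75×10⁴ = 1.97×10⁻¹⁶ W
In dBm: 10 log₁₀(1.97×10⁻¹⁶ / 10⁻³) = −127.1 dBm

−127.1 dBm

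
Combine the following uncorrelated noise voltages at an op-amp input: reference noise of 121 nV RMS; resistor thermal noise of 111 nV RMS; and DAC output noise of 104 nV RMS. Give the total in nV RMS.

Uncorrelated sources add in power (mean-square): V_tot = √(ΣV_i²)
V_tot = √[(1.21×10⁻⁷)² + (1.11×10⁻⁷)² + (1.04×10⁻⁷)²] = 1.94×10⁻⁷ V = 194 nV

194 nV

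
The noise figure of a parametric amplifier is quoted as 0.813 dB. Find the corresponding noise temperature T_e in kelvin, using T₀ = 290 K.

F = 10^(0.813/10) = 1.20587
T_e = (F − 1)·T₀ = (1.20587 − 1) × 290 = 59.7 K

59.7 K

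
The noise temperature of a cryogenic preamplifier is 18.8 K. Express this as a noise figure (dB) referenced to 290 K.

0.273 dB

F = 1 + T_e/T₀ = 1 + 18.8/290 = 1.06483
NF = 10 log₁₀(1.06483) = 0.273 dB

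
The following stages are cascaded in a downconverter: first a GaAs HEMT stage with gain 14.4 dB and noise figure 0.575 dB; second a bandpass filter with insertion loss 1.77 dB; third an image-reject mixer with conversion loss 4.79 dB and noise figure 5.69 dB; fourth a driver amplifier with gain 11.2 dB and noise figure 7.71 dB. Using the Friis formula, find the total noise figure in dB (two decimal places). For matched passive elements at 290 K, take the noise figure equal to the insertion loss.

Convert to linear (a loss of L dB is a gain of −L dB): F_i = 10^(NF_i/10), G_i = 10^(G_i,dB/10)
  Stage 1: F_1 = 10^(0.575/10) = 1.142, G_1 = 10^(14.4/10) = 27.54
  Stage 2: F_2 = 10^(1.77/10) = 1.503, G_2 = 10^(−1.77/10) = 0.6653
  Stage 3: F_3 = 10^(5.69/10) = 3.707, G_3 = 10^(−4.79/10) = 0.3319
  Stage 4: F_4 = 10^(7.71/10) = 5.902, G_4 = 10^(11.2/10) = 13.18
Friis cascade:
  F = 1.142 + (1.503 − 1)/27.54 + (3.707 − 1)/18.32 + (5.902 − 1)/6.081 = 2.114
NF = 10 log₁₀(2.114) = 3.25 dB

3.25 dB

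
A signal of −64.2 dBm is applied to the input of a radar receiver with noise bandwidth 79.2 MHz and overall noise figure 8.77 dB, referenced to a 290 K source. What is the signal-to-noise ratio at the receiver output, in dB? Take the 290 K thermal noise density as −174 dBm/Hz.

22.0 dB

Noise floor: N = −174 + 10 log₁₀(B) + NF
10 log₁₀(7.92×10⁷) = 78.99 dB
N = −174 + 78.99 + 8.77 = −86.24 dBm
SNR = P_sig − N = −64.2 − (−86.24) = 22.04 dB → 22.0 dB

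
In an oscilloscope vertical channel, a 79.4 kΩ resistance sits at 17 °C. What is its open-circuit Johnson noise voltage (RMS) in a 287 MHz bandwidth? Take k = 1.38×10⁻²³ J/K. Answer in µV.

T = 17 °C + 273.15 = 290.15 K
V_n = √(4kTRB)
4kTRB = 4 × 1.38×10⁻²³ × 290.15 × 7.94×10⁴ × 2.87×10⁸ = 3.65×10⁻⁷ V²
V_n = √(3.65×10⁻⁷) = 6.04×10⁻⁴ V = 604 µV

604 µV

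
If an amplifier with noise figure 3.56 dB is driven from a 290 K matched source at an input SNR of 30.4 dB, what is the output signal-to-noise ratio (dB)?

26.84 dB

By definition F = SNR_in/SNR_out, so in dB: SNR_out = SNR_in − NF
SNR_out = 30.4 − 3.56 = 26.84 dB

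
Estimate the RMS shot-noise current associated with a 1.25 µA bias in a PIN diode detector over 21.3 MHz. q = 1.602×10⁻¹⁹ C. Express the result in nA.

2.92 nA

I_n = √(2qI·B)
2qI·B = 2 × 1.602×10⁻¹⁹ × 1.25×10⁻⁶ × 2.13×10⁷ = 8.53×10⁻¹⁸ A²
I_n = √(8.53×10⁻¹⁸) = 2.92×10⁻⁹ A = 2.92 nA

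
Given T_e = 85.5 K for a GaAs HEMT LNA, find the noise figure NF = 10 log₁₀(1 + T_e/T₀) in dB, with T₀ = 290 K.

F = 1 + T_e/T₀ = 1 + 85.5/290 = 1.29483
NF = 10 log₁₀(1.29483) = 1.12 dB

1.12 dB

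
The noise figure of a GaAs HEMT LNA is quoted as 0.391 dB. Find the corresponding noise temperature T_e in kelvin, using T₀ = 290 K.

F = 10^(0.391/10) = 1.09421
T_e = (F − 1)·T₀ = (1.09421 − 1) × 290 = 27.3 K

27.3 K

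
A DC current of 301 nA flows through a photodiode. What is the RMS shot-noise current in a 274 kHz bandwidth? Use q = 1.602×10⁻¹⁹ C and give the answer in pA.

163 pA

I_n = √(2qI·B)
2qI·B = 2 × 1.602×10⁻¹⁹ × 3.01×10⁻⁷ × 2.74×10⁵ = 2.64×10⁻²⁰ A²
I_n = √(2.64×10⁻²⁰) = 1.63×10⁻¹⁰ A = 163 pA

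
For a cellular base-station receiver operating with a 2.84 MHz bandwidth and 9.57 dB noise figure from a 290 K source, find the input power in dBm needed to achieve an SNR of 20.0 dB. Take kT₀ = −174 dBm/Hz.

Sensitivity = −174 + 10 log₁₀(B) + NF + SNR_min
= −174 + 64.53 + 9.57 + 20.0
= −79.90 dBm → −79.9 dBm

−79.9 dBm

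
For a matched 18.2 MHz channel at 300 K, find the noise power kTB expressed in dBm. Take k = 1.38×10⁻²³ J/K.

P_n = kTB = 1.38×10⁻²³ × 300 × 1.82×10⁷ = 7.53×10⁻¹⁴ W
In dBm: 10 log₁₀(7.53×10⁻¹⁴ / 10⁻³) = −101.2 dBm

−101.2 dBm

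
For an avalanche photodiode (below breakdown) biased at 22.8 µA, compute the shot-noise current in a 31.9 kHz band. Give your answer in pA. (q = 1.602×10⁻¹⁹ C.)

483 pA

I_n = √(2qI·B)
2qI·B = 2 × 1.602×10⁻¹⁹ × 2.28×10⁻⁵ × 3.19×10⁴ = 2.33×10⁻¹⁹ A²
I_n = √(2.33×10⁻¹⁹) = 4.83×10⁻¹⁰ A = 483 pA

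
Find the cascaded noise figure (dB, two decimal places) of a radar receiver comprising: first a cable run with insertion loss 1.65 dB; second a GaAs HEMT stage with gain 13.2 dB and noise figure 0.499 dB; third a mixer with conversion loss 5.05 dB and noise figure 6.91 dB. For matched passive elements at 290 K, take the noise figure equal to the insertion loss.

Convert to linear (a loss of L dB is a gain of −L dB): F_i = 10^(NF_i/10), G_i = 10^(G_i,dB/10)
  Stage 1: F_1 = 10^(1.65/10) = 1.462, G_1 = 10^(−1.65/10) = 0.6839
  Stage 2: F_2 = 10^(0.499/10) = 1.122, G_2 = 10^(13.2/10) = 20.89
  Stage 3: F_3 = 10^(6.91/10) = 4.909, G_3 = 10^(−5.05/10) = 0.3126
Friis cascade:
  F = 1.462 + (1.122 − 1)/0.6839 + (4.909 − 1)/14.29 = 1.914
NF = 10 log₁₀(1.914) = 2.82 dB

2.82 dB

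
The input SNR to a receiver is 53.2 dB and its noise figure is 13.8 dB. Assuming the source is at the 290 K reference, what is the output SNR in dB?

39.4 dB

By definition F = SNR_in/SNR_out, so in dB: SNR_out = SNR_in − NF
SNR_out = 53.2 − 13.8 = 39.4 dB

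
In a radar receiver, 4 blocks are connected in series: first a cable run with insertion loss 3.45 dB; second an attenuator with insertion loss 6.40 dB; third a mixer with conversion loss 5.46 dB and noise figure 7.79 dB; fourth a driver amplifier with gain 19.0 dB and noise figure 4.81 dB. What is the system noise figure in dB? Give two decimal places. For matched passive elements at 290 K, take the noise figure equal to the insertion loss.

Convert to linear (a loss of L dB is a gain of −L dB): F_i = 10^(NF_i/10), G_i = 10^(G_i,dB/10)
  Stage 1: F_1 = 10^(3.45/10) = 2.213, G_1 = 10^(−3.45/10) = 0.4519
  Stage 2: F_2 = 10^(6.40/10) = 4.365, G_2 = 10^(−6.40/10) = 0.2291
  Stage 3: F_3 = 10^(7.79/10) = 6.012, G_3 = 10^(−5.46/10) = 0.2844
  Stage 4: F_4 = 10^(4.81/10) = 3.027, G_4 = 10^(19.0/10) = 79.43
Friis cascade:
  F = 2.213 + (4.365 − 1)/0.4519 + (6.012 − 1)/0.1035 + (3.027 − 1)/0.02944 = 126.9
NF = 10 log₁₀(126.9) = 21.04 dB

21.04 dB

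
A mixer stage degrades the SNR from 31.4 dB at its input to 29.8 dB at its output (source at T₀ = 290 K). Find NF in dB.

1.6 dB

NF (dB) = SNR_in(dB) − SNR_out(dB) when the source is at T₀
NF = 31.4 − 29.8 = 1.6 dB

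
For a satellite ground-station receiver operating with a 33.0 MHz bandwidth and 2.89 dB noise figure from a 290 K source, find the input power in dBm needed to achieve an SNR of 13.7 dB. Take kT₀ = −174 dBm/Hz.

−82.2 dBm

Sensitivity = −174 + 10 log₁₀(B) + NF + SNR_min
= −174 + 75.19 + 2.89 + 13.7
= −82.22 dBm → −82.2 dBm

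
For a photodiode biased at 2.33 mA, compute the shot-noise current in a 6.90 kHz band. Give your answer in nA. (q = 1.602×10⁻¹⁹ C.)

2.27 nA

I_n = √(2qI·B)
2qI·B = 2 × 1.602×10⁻¹⁹ × 2.33×10⁻³ × 6.90×10³ = 5.15×10⁻¹⁸ A²
I_n = √(5.15×10⁻¹⁸) = 2.27×10⁻⁹ A = 2.27 nA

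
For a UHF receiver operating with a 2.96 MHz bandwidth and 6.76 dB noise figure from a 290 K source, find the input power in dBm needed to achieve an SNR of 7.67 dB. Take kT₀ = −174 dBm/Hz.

Sensitivity = −174 + 10 log₁₀(B) + NF + SNR_min
= −174 + 64.71 + 6.76 + 7.67
= −94.86 dBm → −94.9 dBm

−94.9 dBm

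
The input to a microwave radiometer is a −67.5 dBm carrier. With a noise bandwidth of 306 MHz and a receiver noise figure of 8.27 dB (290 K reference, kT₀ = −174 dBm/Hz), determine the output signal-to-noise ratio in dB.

13.4 dB

Noise floor: N = −174 + 10 log₁₀(B) + NF
10 log₁₀(3.06×10⁸) = 84.86 dB
N = −174 + 84.86 + 8.27 = −80.87 dBm
SNR = P_sig − N = −67.5 − (−80.87) = 13.37 dB → 13.4 dB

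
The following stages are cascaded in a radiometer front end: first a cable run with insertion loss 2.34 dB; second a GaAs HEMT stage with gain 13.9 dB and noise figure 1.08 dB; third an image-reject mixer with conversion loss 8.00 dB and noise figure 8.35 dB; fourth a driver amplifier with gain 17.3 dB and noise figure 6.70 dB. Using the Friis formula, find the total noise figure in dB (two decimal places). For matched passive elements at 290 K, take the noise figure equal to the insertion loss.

6.26 dB

Convert to linear (a loss of L dB is a gain of −L dB): F_i = 10^(NF_i/10), G_i = 10^(G_i,dB/10)
  Stage 1: F_1 = 10^(2.34/10) = 1.714, G_1 = 10^(−2.34/10) = 0.5834
  Stage 2: F_2 = 10^(1.08/10) = 1.282, G_2 = 10^(13.9/10) = 24.55
  Stage 3: F_3 = 10^(8.35/10) = 6.839, G_3 = 10^(−8.00/10) = 0.1585
  Stage 4: F_4 = 10^(6.70/10) = 4.677, G_4 = 10^(17.3/10) = 53.70
Friis cascade:
  F = 1.714 + (1.282 − 1)/0.5834 + (6.839 − 1)/14.32 + (4.677 − 1)/2.270 = 4.226
NF = 10 log₁₀(4.226) = 6.26 dB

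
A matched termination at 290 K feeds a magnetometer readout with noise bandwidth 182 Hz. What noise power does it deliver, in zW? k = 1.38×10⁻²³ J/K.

728 zW

P_n = kTB = 1.38×10⁻²³ × 290 × 1.82×10² = 7.28×10⁻¹⁹ W = 728 zW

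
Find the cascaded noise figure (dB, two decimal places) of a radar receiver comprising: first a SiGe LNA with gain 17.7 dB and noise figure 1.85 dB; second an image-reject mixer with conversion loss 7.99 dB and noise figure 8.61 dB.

Convert to linear (a loss of L dB is a gain of −L dB): F_i = 10^(NF_i/10), G_i = 10^(G_i,dB/10)
  Stage 1: F_1 = 10^(1.85/10) = 1.531, G_1 = 10^(17.7/10) = 58.88
  Stage 2: F_2 = 10^(8.61/10) = 7.261, G_2 = 10^(−7.99/10) = 0.1589
Friis cascade:
  F = 1.531 + (7.261 − 1)/58.88 = 1.637
NF = 10 log₁₀(1.637) = 2.14 dB

2.14 dB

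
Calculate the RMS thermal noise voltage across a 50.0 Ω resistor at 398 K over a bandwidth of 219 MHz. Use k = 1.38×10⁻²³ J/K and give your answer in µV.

V_n = √(4kTRB)
4kTRB = 4 × 1.38×10⁻²³ × 398 × 5.00×10¹ × 2.19×10⁸ = 2.41×10⁻¹⁰ V²
V_n = √(2.41×10⁻¹⁰) = 1.55×10⁻⁵ V = 15.5 µV

15.5 µV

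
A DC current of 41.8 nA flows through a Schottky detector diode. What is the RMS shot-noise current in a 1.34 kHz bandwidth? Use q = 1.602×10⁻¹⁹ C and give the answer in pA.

I_n = √(2qI·B)
2qI·B = 2 × 1.602×10⁻¹⁹ × 4.18×10⁻⁸ × 1.34×10³ = 1.79×10⁻²³ A²
I_n = √(1.79×10⁻²³) = 4.24×10⁻¹² A = 4.24 pA

4.24 pA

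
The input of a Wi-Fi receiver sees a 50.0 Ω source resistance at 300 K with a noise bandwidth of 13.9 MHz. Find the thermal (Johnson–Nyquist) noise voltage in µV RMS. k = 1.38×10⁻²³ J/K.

3.39 µV

V_n = √(4kTRB)
4kTRB = 4 × 1.38×10⁻²³ × 300 × 5.00×10¹ × 1.39×10⁷ = 1.15×10⁻¹¹ V²
V_n = √(1.15×10⁻¹¹) = 3.39×10⁻⁶ V = 3.39 µV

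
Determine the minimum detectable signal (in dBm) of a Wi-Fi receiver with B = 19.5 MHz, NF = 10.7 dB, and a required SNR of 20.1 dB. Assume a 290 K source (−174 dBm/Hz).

−70.3 dBm

Sensitivity = −174 + 10 log₁₀(B) + NF + SNR_min
= −174 + 72.9 + 10.7 + 20.1
= −70.3 dBm → −70.3 dBm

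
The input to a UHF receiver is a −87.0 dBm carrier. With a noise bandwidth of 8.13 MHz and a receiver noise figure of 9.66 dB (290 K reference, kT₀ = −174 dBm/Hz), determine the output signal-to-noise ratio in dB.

Noise floor: N = −174 + 10 log₁₀(B) + NF
10 log₁₀(8.13×10⁶) = 69.1 dB
N = −174 + 69.1 + 9.66 = −95.24 dBm
SNR = P_sig − N = −87.0 − (−95.24) = 8.24 dB → 8.2 dB

8.2 dB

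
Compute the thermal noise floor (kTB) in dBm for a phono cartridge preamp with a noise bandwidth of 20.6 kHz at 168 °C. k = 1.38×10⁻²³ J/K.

T = 168 °C + 273.15 = 441.15 K
P_n = kTB = 1.38×10⁻²³ × 441.15 × 2.06×10⁴ = 1.25×10⁻¹⁶ W
In dBm: 10 log₁₀(1.25×10⁻¹⁶ / 10⁻³) = −129.0 dBm

−129.0 dBm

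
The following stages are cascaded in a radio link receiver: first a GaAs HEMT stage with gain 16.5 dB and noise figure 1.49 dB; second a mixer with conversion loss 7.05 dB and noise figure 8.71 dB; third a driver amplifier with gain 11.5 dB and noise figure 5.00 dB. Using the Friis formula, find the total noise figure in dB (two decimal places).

2.55 dB

Convert to linear (a loss of L dB is a gain of −L dB): F_i = 10^(NF_i/10), G_i = 10^(G_i,dB/10)
  Stage 1: F_1 = 10^(1.49/10) = 1.409, G_1 = 10^(16.5/10) = 44.67
  Stage 2: F_2 = 10^(8.71/10) = 7.430, G_2 = 10^(−7.05/10) = 0.1972
  Stage 3: F_3 = 10^(5.00/10) = 3.162, G_3 = 10^(11.5/10) = 14.13
Friis cascade:
  F = 1.409 + (7.430 − 1)/44.67 + (3.162 − 1)/8.810 = 1.799
NF = 10 log₁₀(1.799) = 2.55 dB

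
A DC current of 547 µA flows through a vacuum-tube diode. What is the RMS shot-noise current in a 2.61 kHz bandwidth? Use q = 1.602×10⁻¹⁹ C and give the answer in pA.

I_n = √(2qI·B)
2qI·B = 2 × 1.602×10⁻¹⁹ × 5.47×10⁻⁴ × 2.61×10³ = 4.57×10⁻¹⁹ A²
I_n = √(4.57×10⁻¹⁹) = 6.76×10⁻¹⁰ A = 676 pA

676 pA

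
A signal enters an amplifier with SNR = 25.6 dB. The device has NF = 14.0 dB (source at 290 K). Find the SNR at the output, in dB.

11.6 dB

By definition F = SNR_in/SNR_out, so in dB: SNR_out = SNR_in − NF
SNR_out = 25.6 − 14.0 = 11.6 dB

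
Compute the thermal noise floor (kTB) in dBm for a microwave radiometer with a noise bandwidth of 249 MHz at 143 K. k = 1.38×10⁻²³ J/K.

−93.1 dBm

P_n = kTB = 1.38×10⁻²³ × 143 × 2.49×10⁸ = 4.91×10⁻¹³ W
In dBm: 10 log₁₀(4.91×10⁻¹³ / 10⁻³) = −93.1 dBm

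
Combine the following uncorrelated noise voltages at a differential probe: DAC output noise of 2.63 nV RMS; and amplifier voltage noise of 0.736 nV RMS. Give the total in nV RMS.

2.73 nV

Uncorrelated sources add in power (mean-square): V_tot = √(ΣV_i²)
V_tot = √[(2.63×10⁻⁹)² + (7.36×10⁻¹⁰)²] = 2.73×10⁻⁹ V = 2.73 nV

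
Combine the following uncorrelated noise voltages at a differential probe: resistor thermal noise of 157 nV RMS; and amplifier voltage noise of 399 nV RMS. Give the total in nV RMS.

429 nV

Uncorrelated sources add in power (mean-square): V_tot = √(ΣV_i²)
V_tot = √[(1.57×10⁻⁷)² + (3.99×10⁻⁷)²] = 4.29×10⁻⁷ V = 429 nV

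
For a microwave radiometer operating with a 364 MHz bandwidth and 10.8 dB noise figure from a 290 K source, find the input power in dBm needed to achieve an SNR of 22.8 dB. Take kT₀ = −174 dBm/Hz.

−54.8 dBm

Sensitivity = −174 + 10 log₁₀(B) + NF + SNR_min
= −174 + 85.61 + 10.8 + 22.8
= −54.79 dBm → −54.8 dBm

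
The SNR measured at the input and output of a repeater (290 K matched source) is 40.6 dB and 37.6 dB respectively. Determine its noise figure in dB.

3.0 dB

NF (dB) = SNR_in(dB) − SNR_out(dB) when the source is at T₀
NF = 40.6 − 37.6 = 3.0 dB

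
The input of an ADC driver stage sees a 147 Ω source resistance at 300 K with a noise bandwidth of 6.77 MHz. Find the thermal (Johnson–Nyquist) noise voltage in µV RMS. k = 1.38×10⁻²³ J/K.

4.06 µV

V_n = √(4kTRB)
4kTRB = 4 × 1.38×10⁻²³ × 300 × 1.47×10² × 6.77×10⁶ = 1.65×10⁻¹¹ V²
V_n = √(1.65×10⁻¹¹) = 4.06×10⁻⁶ V = 4.06 µV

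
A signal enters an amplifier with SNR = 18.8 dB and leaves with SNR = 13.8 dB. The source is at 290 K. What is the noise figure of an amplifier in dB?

NF (dB) = SNR_in(dB) − SNR_out(dB) when the source is at T₀
NF = 18.8 − 13.8 = 5.0 dB

5.0 dB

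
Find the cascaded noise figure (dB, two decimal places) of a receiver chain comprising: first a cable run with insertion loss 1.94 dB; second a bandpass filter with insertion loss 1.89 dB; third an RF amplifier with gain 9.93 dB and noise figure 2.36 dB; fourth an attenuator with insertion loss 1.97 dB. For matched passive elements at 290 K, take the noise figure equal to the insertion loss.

6.33 dB

Convert to linear (a loss of L dB is a gain of −L dB): F_i = 10^(NF_i/10), G_i = 10^(G_i,dB/10)
  Stage 1: F_1 = 10^(1.94/10) = 1.563, G_1 = 10^(−1.94/10) = 0.6397
  Stage 2: F_2 = 10^(1.89/10) = 1.545, G_2 = 10^(−1.89/10) = 0.6471
  Stage 3: F_3 = 10^(2.36/10) = 1.722, G_3 = 10^(9.93/10) = 9.840
  Stage 4: F_4 = 10^(1.97/10) = 1.574, G_4 = 10^(−1.97/10) = 0.6353
Friis cascade:
  F = 1.563 + (1.545 − 1)/0.6397 + (1.722 − 1)/0.4140 + (1.574 − 1)/4.074 = 4.300
NF = 10 log₁₀(4.300) = 6.33 dB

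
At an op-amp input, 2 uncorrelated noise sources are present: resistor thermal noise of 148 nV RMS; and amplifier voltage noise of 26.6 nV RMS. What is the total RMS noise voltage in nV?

150 nV

Uncorrelated sources add in power (mean-square): V_tot = √(ΣV_i²)
V_tot = √[(1.48×10⁻⁷)² + (2.66×10⁻⁸)²] = 1.50×10⁻⁷ V = 150 nV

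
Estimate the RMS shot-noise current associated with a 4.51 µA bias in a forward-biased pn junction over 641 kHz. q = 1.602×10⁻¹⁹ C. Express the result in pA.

I_n = √(2qI·B)
2qI·B = 2 × 1.602×10⁻¹⁹ × 4.51×10⁻⁶ × 6.41×10⁵ = 9.26×10⁻¹⁹ A²
I_n = √(9.26×10⁻¹⁹) = 9.62×10⁻¹⁰ A = 962 pA

962 pA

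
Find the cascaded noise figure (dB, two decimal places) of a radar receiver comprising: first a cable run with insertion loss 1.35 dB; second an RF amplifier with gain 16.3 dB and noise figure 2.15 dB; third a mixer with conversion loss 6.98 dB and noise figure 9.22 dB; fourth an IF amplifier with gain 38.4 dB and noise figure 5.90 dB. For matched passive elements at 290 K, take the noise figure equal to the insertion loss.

Convert to linear (a loss of L dB is a gain of −L dB): F_i = 10^(NF_i/10), G_i = 10^(G_i,dB/10)
  Stage 1: F_1 = 10^(1.35/10) = 1.365, G_1 = 10^(−1.35/10) = 0.7328
  Stage 2: F_2 = 10^(2.15/10) = 1.641, G_2 = 10^(16.3/10) = 42.66
  Stage 3: F_3 = 10^(9.22/10) = 8.356, G_3 = 10^(−6.98/10) = 0.2004
  Stage 4: F_4 = 10^(5.90/10) = 3.890, G_4 = 10^(38.4/10) = 6918
Friis cascade:
  F = 1.365 + (1.641 − 1)/0.7328 + (8.356 − 1)/31.26 + (3.890 − 1)/6.266 = 2.935
NF = 10 log₁₀(2.935) = 4.68 dB

4.68 dB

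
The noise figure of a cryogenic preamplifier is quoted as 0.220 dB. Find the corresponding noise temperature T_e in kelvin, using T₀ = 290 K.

15.1 K

F = 10^(0.220/10) = 1.05196
T_e = (F − 1)·T₀ = (1.05196 − 1) × 290 = 15.1 K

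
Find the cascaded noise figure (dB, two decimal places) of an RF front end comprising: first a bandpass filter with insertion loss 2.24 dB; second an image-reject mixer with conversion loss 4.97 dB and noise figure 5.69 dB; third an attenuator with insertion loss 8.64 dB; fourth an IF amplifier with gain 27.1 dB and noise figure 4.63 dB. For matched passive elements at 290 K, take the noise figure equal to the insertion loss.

20.52 dB

Convert to linear (a loss of L dB is a gain of −L dB): F_i = 10^(NF_i/10), G_i = 10^(G_i,dB/10)
  Stage 1: F_1 = 10^(2.24/10) = 1.675, G_1 = 10^(−2.24/10) = 0.5970
  Stage 2: F_2 = 10^(5.69/10) = 3.707, G_2 = 10^(−4.97/10) = 0.3184
  Stage 3: F_3 = 10^(8.64/10) = 7.311, G_3 = 10^(−8.64/10) = 0.1368
  Stage 4: F_4 = 10^(4.63/10) = 2.904, G_4 = 10^(27.1/10) = 512.9
Friis cascade:
  F = 1.675 + (3.707 − 1)/0.5970 + (7.311 − 1)/0.1901 + (2.904 − 1)/0.02600 = 112.6
NF = 10 log₁₀(112.6) = 20.52 dB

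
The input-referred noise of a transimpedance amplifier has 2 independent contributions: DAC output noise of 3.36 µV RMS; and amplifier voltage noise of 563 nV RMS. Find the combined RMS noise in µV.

3.41 µV

Uncorrelated sources add in power (mean-square): V_tot = √(ΣV_i²)
V_tot = √[(3.36×10⁻⁶)² + (5.63×10⁻⁷)²] = 3.41×10⁻⁶ V = 3.41 µV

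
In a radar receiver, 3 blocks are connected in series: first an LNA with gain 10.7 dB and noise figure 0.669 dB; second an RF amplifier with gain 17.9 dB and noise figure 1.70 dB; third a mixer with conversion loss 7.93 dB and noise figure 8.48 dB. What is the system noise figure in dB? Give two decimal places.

Convert to linear (a loss of L dB is a gain of −L dB): F_i = 10^(NF_i/10), G_i = 10^(G_i,dB/10)
  Stage 1: F_1 = 10^(0.669/10) = 1.167, G_1 = 10^(10.7/10) = 11.75
  Stage 2: F_2 = 10^(1.70/10) = 1.479, G_2 = 10^(17.9/10) = 61.66
  Stage 3: F_3 = 10^(8.48/10) = 7.047, G_3 = 10^(−7.93/10) = 0.1611
Friis cascade:
  F = 1.167 + (1.479 − 1)/11.75 + (7.047 − 1)/724.4 = 1.216
NF = 10 log₁₀(1.216) = 0.85 dB

0.85 dB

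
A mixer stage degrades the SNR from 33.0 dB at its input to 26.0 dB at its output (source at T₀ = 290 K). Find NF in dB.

7.0 dB

NF (dB) = SNR_in(dB) − SNR_out(dB) when the source is at T₀
NF = 33.0 − 26.0 = 7.0 dB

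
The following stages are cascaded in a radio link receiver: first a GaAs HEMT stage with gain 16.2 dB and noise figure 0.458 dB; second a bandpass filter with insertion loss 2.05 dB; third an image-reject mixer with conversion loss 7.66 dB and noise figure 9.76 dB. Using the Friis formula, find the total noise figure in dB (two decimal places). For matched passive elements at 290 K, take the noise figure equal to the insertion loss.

1.62 dB

Convert to linear (a loss of L dB is a gain of −L dB): F_i = 10^(NF_i/10), G_i = 10^(G_i,dB/10)
  Stage 1: F_1 = 10^(0.458/10) = 1.111, G_1 = 10^(16.2/10) = 41.69
  Stage 2: F_2 = 10^(2.05/10) = 1.603, G_2 = 10^(−2.05/10) = 0.6237
  Stage 3: F_3 = 10^(9.76/10) = 9.462, G_3 = 10^(−7.66/10) = 0.1714
Friis cascade:
  F = 1.111 + (1.603 − 1)/41.69 + (9.462 − 1)/26.00 = 1.451
NF = 10 log₁₀(1.451) = 1.62 dB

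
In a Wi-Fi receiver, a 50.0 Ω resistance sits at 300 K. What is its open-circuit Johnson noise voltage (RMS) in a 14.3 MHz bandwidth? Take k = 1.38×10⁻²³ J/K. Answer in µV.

V_n = √(4kTRB)
4kTRB = 4 × 1.38×10⁻²³ × 300 × 5.00×10¹ × 1.43×10⁷ = 1.18×10⁻¹¹ V²
V_n = √(1.18×10⁻¹¹) = 3.44×10⁻⁶ V = 3.44 µV

3.44 µV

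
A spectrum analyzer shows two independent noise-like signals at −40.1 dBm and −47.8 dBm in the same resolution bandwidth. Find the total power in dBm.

−39.4 dBm

Convert to linear, add, convert back:
P₁ = 9.77×10⁻⁸ W, P₂ = 1.66×10⁻⁸ W
P_tot = 1.14×10⁻⁷ W → 10 log₁₀(P_tot / 10⁻³) = −39.4 dBm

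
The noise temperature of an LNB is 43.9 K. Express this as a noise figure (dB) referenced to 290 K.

F = 1 + T_e/T₀ = 1 + 43.9/290 = 1.15138
NF = 10 log₁₀(1.15138) = 0.612 dB

0.612 dB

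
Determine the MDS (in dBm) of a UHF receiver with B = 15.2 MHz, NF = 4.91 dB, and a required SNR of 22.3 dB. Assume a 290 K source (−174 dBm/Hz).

−75.0 dBm

Sensitivity = −174 + 10 log₁₀(B) + NF + SNR_min
= −174 + 71.82 + 4.91 + 22.3
= −74.97 dBm → −75.0 dBm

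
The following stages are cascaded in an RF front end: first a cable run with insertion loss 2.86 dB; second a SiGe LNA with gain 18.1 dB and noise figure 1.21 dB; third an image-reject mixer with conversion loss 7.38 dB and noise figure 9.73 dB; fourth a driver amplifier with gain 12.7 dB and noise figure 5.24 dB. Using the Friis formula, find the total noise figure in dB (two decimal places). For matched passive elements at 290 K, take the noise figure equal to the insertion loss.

Convert to linear (a loss of L dB is a gain of −L dB): F_i = 10^(NF_i/10), G_i = 10^(G_i,dB/10)
  Stage 1: F_1 = 10^(2.86/10) = 1.932, G_1 = 10^(−2.86/10) = 0.5176
  Stage 2: F_2 = 10^(1.21/10) = 1.321, G_2 = 10^(18.1/10) = 64.57
  Stage 3: F_3 = 10^(9.73/10) = 9.397, G_3 = 10^(−7.38/10) = 0.1828
  Stage 4: F_4 = 10^(5.24/10) = 3.342, G_4 = 10^(12.7/10) = 18.62
Friis cascade:
  F = 1.932 + (1.321 − 1)/0.5176 + (9.397 − 1)/33.42 + (3.342 − 1)/6.109 = 3.187
NF = 10 log₁₀(3.187) = 5.03 dB

5.03 dB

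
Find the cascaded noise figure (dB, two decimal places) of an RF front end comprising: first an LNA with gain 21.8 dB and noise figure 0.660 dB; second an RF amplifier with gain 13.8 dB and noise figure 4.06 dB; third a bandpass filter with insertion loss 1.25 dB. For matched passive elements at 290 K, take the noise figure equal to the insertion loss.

0.70 dB

Convert to linear (a loss of L dB is a gain of −L dB): F_i = 10^(NF_i/10), G_i = 10^(G_i,dB/10)
  Stage 1: F_1 = 10^(0.660/10) = 1.164, G_1 = 10^(21.8/10) = 151.4
  Stage 2: F_2 = 10^(4.06/10) = 2.547, G_2 = 10^(13.8/10) = 23.99
  Stage 3: F_3 = 10^(1.25/10) = 1.334, G_3 = 10^(−1.25/10) = 0.7499
Friis cascade:
  F = 1.164 + (2.547 − 1)/151.4 + (1.334 − 1)/3631 = 1.174
NF = 10 log₁₀(1.174) = 0.70 dB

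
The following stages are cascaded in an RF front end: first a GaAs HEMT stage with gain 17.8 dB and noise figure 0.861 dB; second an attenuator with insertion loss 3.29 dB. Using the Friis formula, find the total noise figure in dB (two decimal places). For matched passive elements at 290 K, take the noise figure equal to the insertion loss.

0.93 dB

Convert to linear (a loss of L dB is a gain of −L dB): F_i = 10^(NF_i/10), G_i = 10^(G_i,dB/10)
  Stage 1: F_1 = 10^(0.861/10) = 1.219, G_1 = 10^(17.8/10) = 60.26
  Stage 2: F_2 = 10^(3.29/10) = 2.133, G_2 = 10^(−3.29/10) = 0.4688
Friis cascade:
  F = 1.219 + (2.133 − 1)/60.26 = 1.238
NF = 10 log₁₀(1.238) = 0.93 dB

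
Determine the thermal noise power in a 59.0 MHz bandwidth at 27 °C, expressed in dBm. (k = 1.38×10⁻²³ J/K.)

−96.1 dBm

T = 27 °C + 273.15 = 300.15 K
P_n = kTB = 1.38×10⁻²³ × 300.15 × 5.90×10⁷ = 2.44×10⁻¹³ W
In dBm: 10 log₁₀(2.44×10⁻¹³ / 10⁻³) = −96.1 dBm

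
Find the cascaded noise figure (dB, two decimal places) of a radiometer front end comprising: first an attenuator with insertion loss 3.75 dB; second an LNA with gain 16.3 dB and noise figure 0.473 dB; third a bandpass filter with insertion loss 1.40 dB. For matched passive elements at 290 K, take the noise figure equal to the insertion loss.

Convert to linear (a loss of L dB is a gain of −L dB): F_i = 10^(NF_i/10), G_i = 10^(G_i,dB/10)
  Stage 1: F_1 = 10^(3.75/10) = 2.371, G_1 = 10^(−3.75/10) = 0.4217
  Stage 2: F_2 = 10^(0.473/10) = 1.115, G_2 = 10^(16.3/10) = 42.66
  Stage 3: F_3 = 10^(1.40/10) = 1.380, G_3 = 10^(−1.40/10) = 0.7244
Friis cascade:
  F = 2.371 + (1.115 − 1)/0.4217 + (1.380 − 1)/17.99 = 2.665
NF = 10 log₁₀(2.665) = 4.26 dB

4.26 dB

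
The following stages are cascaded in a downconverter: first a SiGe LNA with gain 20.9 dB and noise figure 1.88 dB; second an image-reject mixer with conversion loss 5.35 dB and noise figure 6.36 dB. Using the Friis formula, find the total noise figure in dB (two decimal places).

Convert to linear (a loss of L dB is a gain of −L dB): F_i = 10^(NF_i/10), G_i = 10^(G_i,dB/10)
  Stage 1: F_1 = 10^(1.88/10) = 1.542, G_1 = 10^(20.9/10) = 123.0
  Stage 2: F_2 = 10^(6.36/10) = 4.325, G_2 = 10^(−5.35/10) = 0.2917
Friis cascade:
  F = 1.542 + (4.325 − 1)/123.0 = 1.569
NF = 10 log₁₀(1.569) = 1.96 dB

1.96 dB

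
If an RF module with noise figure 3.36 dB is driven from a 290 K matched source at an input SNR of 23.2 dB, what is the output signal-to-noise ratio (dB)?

By definition F = SNR_in/SNR_out, so in dB: SNR_out = SNR_in − NF
SNR_out = 23.2 − 3.36 = 19.84 dB

19.84 dB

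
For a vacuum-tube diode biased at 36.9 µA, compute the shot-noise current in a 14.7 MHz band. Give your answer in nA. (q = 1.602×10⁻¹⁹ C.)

13.2 nA

I_n = √(2qI·B)
2qI·B = 2 × 1.602×10⁻¹⁹ × 3.69×10⁻⁵ × 1.47×10⁷ = 1.74×10⁻¹⁶ A²
I_n = √(1.74×10⁻¹⁶) = 1.32×10⁻⁸ A = 13.2 nA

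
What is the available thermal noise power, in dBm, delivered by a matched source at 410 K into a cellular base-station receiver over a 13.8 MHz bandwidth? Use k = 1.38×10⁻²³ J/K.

P_n = kTB = 1.38×10⁻²³ × 410 × 1.38×10⁷ = 7.81×10⁻¹⁴ W
In dBm: 10 log₁₀(7.81×10⁻¹⁴ / 10⁻³) = −101.1 dBm

−101.1 dBm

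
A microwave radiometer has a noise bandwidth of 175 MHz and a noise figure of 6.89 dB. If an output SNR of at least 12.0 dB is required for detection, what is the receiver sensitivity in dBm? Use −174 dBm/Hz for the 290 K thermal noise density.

Sensitivity = −174 + 10 log₁₀(B) + NF + SNR_min
= −174 + 82.43 + 6.89 + 12.0
= −72.68 dBm → −72.7 dBm

−72.7 dBm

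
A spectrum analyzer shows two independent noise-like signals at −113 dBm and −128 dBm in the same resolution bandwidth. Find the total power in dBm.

Convert to linear, add, convert back:
P₁ = 5.01×10⁻¹⁵ W, P₂ = 1.58×10⁻¹⁶ W
P_tot = 5.17×10⁻¹⁵ W → 10 log₁₀(P_tot / 10⁻³) = −112.9 dBm

−112.9 dBm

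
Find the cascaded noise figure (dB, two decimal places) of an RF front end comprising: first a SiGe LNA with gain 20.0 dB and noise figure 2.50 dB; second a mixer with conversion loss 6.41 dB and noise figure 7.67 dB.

2.62 dB

Convert to linear (a loss of L dB is a gain of −L dB): F_i = 10^(NF_i/10), G_i = 10^(G_i,dB/10)
  Stage 1: F_1 = 10^(2.50/10) = 1.778, G_1 = 10^(20.0/10) = 100.0
  Stage 2: F_2 = 10^(7.67/10) = 5.848, G_2 = 10^(−6.41/10) = 0.2286
Friis cascade:
  F = 1.778 + (5.848 − 1)/100.0 = 1.827
NF = 10 log₁₀(1.827) = 2.62 dB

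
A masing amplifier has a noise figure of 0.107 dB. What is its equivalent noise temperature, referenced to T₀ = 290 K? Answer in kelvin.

7.23 K

F = 10^(0.107/10) = 1.02494
T_e = (F − 1)·T₀ = (1.02494 − 1) × 290 = 7.23 K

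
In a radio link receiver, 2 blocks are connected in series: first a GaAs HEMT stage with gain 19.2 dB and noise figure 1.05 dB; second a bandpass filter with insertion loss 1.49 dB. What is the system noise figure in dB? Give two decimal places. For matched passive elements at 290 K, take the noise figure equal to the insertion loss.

1.07 dB

Convert to linear (a loss of L dB is a gain of −L dB): F_i = 10^(NF_i/10), G_i = 10^(G_i,dB/10)
  Stage 1: F_1 = 10^(1.05/10) = 1.274, G_1 = 10^(19.2/10) = 83.18
  Stage 2: F_2 = 10^(1.49/10) = 1.409, G_2 = 10^(−1.49/10) = 0.7096
Friis cascade:
  F = 1.274 + (1.409 − 1)/83.18 = 1.278
NF = 10 log₁₀(1.278) = 1.07 dB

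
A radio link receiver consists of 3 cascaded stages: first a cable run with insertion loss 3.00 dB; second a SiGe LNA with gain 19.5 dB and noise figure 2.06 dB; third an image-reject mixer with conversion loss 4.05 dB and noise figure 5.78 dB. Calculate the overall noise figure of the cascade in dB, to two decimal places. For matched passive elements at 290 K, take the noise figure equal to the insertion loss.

5.14 dB

Convert to linear (a loss of L dB is a gain of −L dB): F_i = 10^(NF_i/10), G_i = 10^(G_i,dB/10)
  Stage 1: F_1 = 10^(3.00/10) = 1.995, G_1 = 10^(−3.00/10) = 0.5012
  Stage 2: F_2 = 10^(2.06/10) = 1.607, G_2 = 10^(19.5/10) = 89.13
  Stage 3: F_3 = 10^(5.78/10) = 3.784, G_3 = 10^(−4.05/10) = 0.3936
Friis cascade:
  F = 1.995 + (1.607 − 1)/0.5012 + (3.784 − 1)/44.67 = 3.269
NF = 10 log₁₀(3.269) = 5.14 dB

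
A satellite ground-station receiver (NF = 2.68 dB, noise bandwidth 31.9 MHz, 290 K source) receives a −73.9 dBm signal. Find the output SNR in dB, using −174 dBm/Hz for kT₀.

Noise floor: N = −174 + 10 log₁₀(B) + NF
10 log₁₀(3.19×10⁷) = 75.04 dB
N = −174 + 75.04 + 2.68 = −96.28 dBm
SNR = P_sig − N = −73.9 − (−96.28) = 22.38 dB → 22.4 dB

22.4 dB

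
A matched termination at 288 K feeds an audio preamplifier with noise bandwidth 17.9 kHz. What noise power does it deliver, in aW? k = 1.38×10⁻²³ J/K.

71.1 aW

P_n = kTB = 1.38×10⁻²³ × 288 × 1.79×10⁴ = 7.11×10⁻¹⁷ W = 71.1 aW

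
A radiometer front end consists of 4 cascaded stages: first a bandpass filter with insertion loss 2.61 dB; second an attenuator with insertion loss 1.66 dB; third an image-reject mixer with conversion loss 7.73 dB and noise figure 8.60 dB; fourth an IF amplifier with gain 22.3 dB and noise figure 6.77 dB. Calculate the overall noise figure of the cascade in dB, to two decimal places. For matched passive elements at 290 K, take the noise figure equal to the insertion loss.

18.97 dB

Convert to linear (a loss of L dB is a gain of −L dB): F_i = 10^(NF_i/10), G_i = 10^(G_i,dB/10)
  Stage 1: F_1 = 10^(2.61/10) = 1.824, G_1 = 10^(−2.61/10) = 0.5483
  Stage 2: F_2 = 10^(1.66/10) = 1.466, G_2 = 10^(−1.66/10) = 0.6823
  Stage 3: F_3 = 10^(8.60/10) = 7.244, G_3 = 10^(−7.73/10) = 0.1687
  Stage 4: F_4 = 10^(6.77/10) = 4.753, G_4 = 10^(22.3/10) = 169.8
Friis cascade:
  F = 1.824 + (1.466 − 1)/0.5483 + (7.244 − 1)/0.3741 + (4.753 − 1)/0.06310 = 78.85
NF = 10 log₁₀(78.85) = 18.97 dB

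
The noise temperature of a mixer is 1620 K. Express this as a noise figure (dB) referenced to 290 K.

8.19 dB

F = 1 + T_e/T₀ = 1 + 1620/290 = 6.58621
NF = 10 log₁₀(6.58621) = 8.19 dB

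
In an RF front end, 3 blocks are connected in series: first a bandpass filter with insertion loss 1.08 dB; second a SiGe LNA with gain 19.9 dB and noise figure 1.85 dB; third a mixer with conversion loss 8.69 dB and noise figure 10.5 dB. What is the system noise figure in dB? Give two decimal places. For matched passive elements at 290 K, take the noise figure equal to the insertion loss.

3.22 dB

Convert to linear (a loss of L dB is a gain of −L dB): F_i = 10^(NF_i/10), G_i = 10^(G_i,dB/10)
  Stage 1: F_1 = 10^(1.08/10) = 1.282, G_1 = 10^(−1.08/10) = 0.7798
  Stage 2: F_2 = 10^(1.85/10) = 1.531, G_2 = 10^(19.9/10) = 97.72
  Stage 3: F_3 = 10^(10.5/10) = 11.22, G_3 = 10^(−8.69/10) = 0.1352
Friis cascade:
  F = 1.282 + (1.531 − 1)/0.7798 + (11.22 − 1)/76.21 = 2.097
NF = 10 log₁₀(2.097) = 3.22 dB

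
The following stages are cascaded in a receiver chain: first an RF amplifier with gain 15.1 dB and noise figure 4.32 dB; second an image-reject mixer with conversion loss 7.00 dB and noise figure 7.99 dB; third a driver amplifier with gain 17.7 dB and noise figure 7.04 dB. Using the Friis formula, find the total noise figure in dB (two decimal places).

Convert to linear (a loss of L dB is a gain of −L dB): F_i = 10^(NF_i/10), G_i = 10^(G_i,dB/10)
  Stage 1: F_1 = 10^(4.32/10) = 2.704, G_1 = 10^(15.1/10) = 32.36
  Stage 2: F_2 = 10^(7.99/10) = 6.295, G_2 = 10^(−7.00/10) = 0.1995
  Stage 3: F_3 = 10^(7.04/10) = 5.058, G_3 = 10^(17.7/10) = 58.88
Friis cascade:
  F = 2.704 + (6.295 − 1)/32.36 + (5.058 − 1)/6.457 = 3.496
NF = 10 log₁₀(3.496) = 5.44 dB

5.44 dB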